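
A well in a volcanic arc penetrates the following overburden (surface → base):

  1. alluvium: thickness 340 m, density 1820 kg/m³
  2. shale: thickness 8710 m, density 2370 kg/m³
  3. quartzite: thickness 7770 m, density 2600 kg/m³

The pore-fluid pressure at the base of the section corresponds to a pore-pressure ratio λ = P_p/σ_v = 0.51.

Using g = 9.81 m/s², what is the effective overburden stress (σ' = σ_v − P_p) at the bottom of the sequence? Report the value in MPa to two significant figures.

Overburden (lithostatic) stress σ_v:
alluvium: 1820 kg/m³ × 9.81 m/s² × 340 m = 6.070×10^6 Pa = 6.070 MPa
shale: 2370 kg/m³ × 9.81 m/s² × 8710 m = 2.025×10^8 Pa = 202.5 MPa
quartzite: 2600 kg/m³ × 9.81 m/s² × 7770 m = 1.982×10^8 Pa = 198.2 MPa
Total = 6.070 + 202.5 + 198.2 = 406.76 MPa
Pore pressure P_p = λ·σ_v = 0.51 × 406.8 MPa = 207.4 MPa
Effective stress σ' = σ_v − P_p = 406.8 − 207.4 = 199.31 MPa

200 MPa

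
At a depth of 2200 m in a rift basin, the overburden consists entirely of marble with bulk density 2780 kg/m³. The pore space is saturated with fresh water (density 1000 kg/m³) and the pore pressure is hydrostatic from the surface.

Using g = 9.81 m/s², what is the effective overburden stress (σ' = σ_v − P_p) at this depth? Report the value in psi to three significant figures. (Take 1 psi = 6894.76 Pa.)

5570 psi

Overburden (lithostatic) stress σ_v:
marble: 2780 kg/m³ × 9.81 m/s² × 2200 m = 6.000×10^7 Pa = 60.00 MPa
Pore pressure P_p = 1000 kg/m³ × 9.81 m/s² × 2200 m = 2.158×10^7 Pa = 21.58 MPa
Effective stress σ' = σ_v − P_p = 60.00 − 21.58 = 38.416 MPa = 5571.8 psi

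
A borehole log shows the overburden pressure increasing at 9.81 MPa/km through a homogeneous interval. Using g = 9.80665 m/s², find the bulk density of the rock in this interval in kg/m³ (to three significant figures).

1000 kg/m³

ρ = (dP/dz)/g = 9.81 MPa/km / 9.80665 m/s² = 9810.0 Pa/m / 9.80665 m/s² = 1000.3 kg/m³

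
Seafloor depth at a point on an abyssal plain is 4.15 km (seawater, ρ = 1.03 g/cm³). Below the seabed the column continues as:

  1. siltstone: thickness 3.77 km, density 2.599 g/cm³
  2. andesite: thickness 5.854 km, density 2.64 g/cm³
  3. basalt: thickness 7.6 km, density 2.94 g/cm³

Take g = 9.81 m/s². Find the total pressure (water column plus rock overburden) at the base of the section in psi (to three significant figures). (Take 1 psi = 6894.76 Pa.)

seawater: 1030 kg/m³ × 9.81 m/s² × 4150 m = 4.193×10^7 Pa = 6082 psi
siltstone: 2599 kg/m³ × 9.81 m/s² × 3770 m = 9.612×10^7 Pa = 13941 psi
andesite: 2640 kg/m³ × 9.81 m/s² × 5854 m = 1.516×10^8 Pa = 21989 psi
basalt: 2940 kg/m³ × 9.81 m/s² × 7600 m = 2.192×10^8 Pa = 31791 psi
Total = 6082 + 13941 + 21989 + 31791 = 73804 psi

73800 psi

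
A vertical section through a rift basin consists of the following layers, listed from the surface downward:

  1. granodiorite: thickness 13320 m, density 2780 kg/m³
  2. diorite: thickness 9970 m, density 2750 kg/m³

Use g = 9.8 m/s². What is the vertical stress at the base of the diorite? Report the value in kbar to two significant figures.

granodiorite: 2780 kg/m³ × 9.8 m/s² × 13320 m = 3.629×10^8 Pa = 3.629 kbar
diorite: 2750 kg/m³ × 9.8 m/s² × 9970 m = 2.687×10^8 Pa = 2.687 kbar
Total = 3.629 + 2.687 = 6.3158 kbar

6.3 kbar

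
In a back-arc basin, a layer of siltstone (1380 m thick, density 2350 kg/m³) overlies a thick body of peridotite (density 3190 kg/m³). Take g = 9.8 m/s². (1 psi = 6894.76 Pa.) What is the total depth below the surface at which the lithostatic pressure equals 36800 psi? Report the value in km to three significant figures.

8.48 km

Pressure at base of upper layers: 2350×9.8×1380 = 3.178×10^7 Pa = 4610 psi
Remaining pressure to be supplied by peridotite: 2.537×10^8 − 3.178×10^7 = 2.219×10^8 Pa
Additional depth in peridotite = 2.219×10^8 Pa / (3190 kg/m³ × 9.8 m/s²) = 7099.5 m
Total depth = 1380 m + 7099.5 m = 8479.5 m
= 8.4795 km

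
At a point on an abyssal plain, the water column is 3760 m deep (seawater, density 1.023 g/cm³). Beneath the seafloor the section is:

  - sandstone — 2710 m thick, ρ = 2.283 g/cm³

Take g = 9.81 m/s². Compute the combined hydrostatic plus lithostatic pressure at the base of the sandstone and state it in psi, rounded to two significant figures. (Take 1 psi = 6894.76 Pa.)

seawater: 1023 kg/m³ × 9.81 m/s² × 3760 m = 3.773×10^7 Pa = 5473 psi
sandstone: 2283 kg/m³ × 9.81 m/s² × 2710 m = 6.069×10^7 Pa = 8803 psi
Total = 5473 + 8803 = 14276 psi

14000 psi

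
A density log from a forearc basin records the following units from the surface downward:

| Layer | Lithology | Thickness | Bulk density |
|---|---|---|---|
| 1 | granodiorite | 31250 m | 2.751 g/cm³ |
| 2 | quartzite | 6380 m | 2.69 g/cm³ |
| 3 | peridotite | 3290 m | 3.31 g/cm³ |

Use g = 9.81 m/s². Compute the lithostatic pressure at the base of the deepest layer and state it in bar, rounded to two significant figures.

granodiorite: 2751 kg/m³ × 9.81 m/s² × 31250 m = 8.434×10^8 Pa = 8434 bar
quartzite: 2690 kg/m³ × 9.81 m/s² × 6380 m = 1.684×10^8 Pa = 1684 bar
peridotite: 3310 kg/m³ × 9.81 m/s² × 3290 m = 1.068×10^8 Pa = 1068 bar
Total = 8434 + 1684 + 1068 = 11185 bar

11000 bar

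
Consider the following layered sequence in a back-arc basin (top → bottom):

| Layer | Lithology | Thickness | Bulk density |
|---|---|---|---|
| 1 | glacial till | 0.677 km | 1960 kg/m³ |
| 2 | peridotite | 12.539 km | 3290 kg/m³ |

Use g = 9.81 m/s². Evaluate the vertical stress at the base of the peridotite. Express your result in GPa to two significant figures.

glacial till: 1960 kg/m³ × 9.81 m/s² × 677 m = 1.302×10^7 Pa = 0.01302 GPa
peridotite: 3290 kg/m³ × 9.81 m/s² × 12539 m = 4.047×10^8 Pa = 0.4047 GPa
Total = 0.01302 + 0.4047 = 0.41771 GPa

0.42 GPa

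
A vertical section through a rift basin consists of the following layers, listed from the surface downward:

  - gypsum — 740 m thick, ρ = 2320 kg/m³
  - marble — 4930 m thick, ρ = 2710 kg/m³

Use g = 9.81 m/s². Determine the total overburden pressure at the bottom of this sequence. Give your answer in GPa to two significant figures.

0.15 GPa

gypsum: 2320 kg/m³ × 9.81 m/s² × 740 m = 1.684×10^7 Pa = 0.01684 GPa
marble: 2710 kg/m³ × 9.81 m/s² × 4930 m = 1.311×10^8 Pa = 0.1311 GPa
Total = 0.01684 + 0.1311 = 0.14791 GPa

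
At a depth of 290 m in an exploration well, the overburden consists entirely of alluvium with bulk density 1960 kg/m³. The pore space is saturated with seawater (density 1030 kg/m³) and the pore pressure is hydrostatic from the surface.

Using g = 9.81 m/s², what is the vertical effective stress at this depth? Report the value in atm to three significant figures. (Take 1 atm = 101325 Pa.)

26.1 atm

Overburden (lithostatic) stress σ_v:
alluvium: 1960 kg/m³ × 9.81 m/s² × 290 m = 5.576×10^6 Pa = 5.576 MPa
Pore pressure P_p = 1030 kg/m³ × 9.81 m/s² × 290 m = 2.930×10^6 Pa = 2.930 MPa
Effective stress σ' = σ_v − P_p = 5.576 − 2.930 = 2.6458 MPa = 26.112 atm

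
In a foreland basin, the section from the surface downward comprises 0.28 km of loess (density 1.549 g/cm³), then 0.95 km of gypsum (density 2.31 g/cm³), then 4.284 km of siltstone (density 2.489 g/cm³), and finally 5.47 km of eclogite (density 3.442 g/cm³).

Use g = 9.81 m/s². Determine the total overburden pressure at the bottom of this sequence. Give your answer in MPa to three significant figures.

315 MPa

loess: 1549 kg/m³ × 9.81 m/s² × 280 m = 4.255×10^6 Pa = 4.255 MPa
gypsum: 2310 kg/m³ × 9.81 m/s² × 950 m = 2.153×10^7 Pa = 21.53 MPa
siltstone: 2489 kg/m³ × 9.81 m/s² × 4284 m = 1.046×10^8 Pa = 104.6 MPa
eclogite: 3442 kg/m³ × 9.81 m/s² × 5470 m = 1.847×10^8 Pa = 184.7 MPa
Total = 4.255 + 21.53 + 104.6 + 184.7 = 315.09 MPa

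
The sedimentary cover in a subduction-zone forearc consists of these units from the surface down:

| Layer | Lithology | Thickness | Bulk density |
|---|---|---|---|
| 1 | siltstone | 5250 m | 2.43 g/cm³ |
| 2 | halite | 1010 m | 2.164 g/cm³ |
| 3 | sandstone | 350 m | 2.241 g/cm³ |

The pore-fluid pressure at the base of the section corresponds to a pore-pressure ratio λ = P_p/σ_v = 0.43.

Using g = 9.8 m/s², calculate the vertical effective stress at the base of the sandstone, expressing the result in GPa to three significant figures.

Overburden (lithostatic) stress σ_v:
siltstone: 2430 kg/m³ × 9.8 m/s² × 5250 m = 1.250×10^8 Pa = 125.0 MPa
halite: 2164 kg/m³ × 9.8 m/s² × 1010 m = 2.142×10^7 Pa = 21.42 MPa
sandstone: 2241 kg/m³ × 9.8 m/s² × 350 m = 7.687×10^6 Pa = 7.687 MPa
Total = 125.0 + 21.42 + 7.687 = 154.13 MPa
Pore pressure P_p = λ·σ_v = 0.43 × 154.1 MPa = 66.28 MPa
Effective stress σ' = σ_v − P_p = 154.1 − 66.28 = 87.854 MPa = 0.087854 GPa

0.0879 GPa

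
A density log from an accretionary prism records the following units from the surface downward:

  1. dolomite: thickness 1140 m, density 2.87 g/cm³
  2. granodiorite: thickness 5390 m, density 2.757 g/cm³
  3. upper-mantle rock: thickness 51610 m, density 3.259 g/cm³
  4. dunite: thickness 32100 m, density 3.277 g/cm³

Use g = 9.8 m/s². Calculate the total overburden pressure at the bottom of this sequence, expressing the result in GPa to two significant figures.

dolomite: 2870 kg/m³ × 9.8 m/s² × 1140 m = 3.206×10^7 Pa = 0.03206 GPa
granodiorite: 2757 kg/m³ × 9.8 m/s² × 5390 m = 1.456×10^8 Pa = 0.1456 GPa
upper-mantle rock: 3259 kg/m³ × 9.8 m/s² × 51610 m = 1.648×10^9 Pa = 1.648 GPa
dunite: 3277 kg/m³ × 9.8 m/s² × 32100 m = 1.031×10^9 Pa = 1.031 GPa
Total = 0.03206 + 0.1456 + 1.648 + 1.031 = 2.8569 GPa

2.9 GPa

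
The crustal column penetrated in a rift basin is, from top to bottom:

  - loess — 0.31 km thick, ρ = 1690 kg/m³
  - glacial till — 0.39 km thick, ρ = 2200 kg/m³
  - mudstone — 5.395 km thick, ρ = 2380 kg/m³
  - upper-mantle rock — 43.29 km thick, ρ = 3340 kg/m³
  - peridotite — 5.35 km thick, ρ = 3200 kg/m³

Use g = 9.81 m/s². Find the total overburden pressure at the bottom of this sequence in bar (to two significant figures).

17000 bar

loess: 1690 kg/m³ × 9.81 m/s² × 310 m = 5.139×10^6 Pa = 51.39 bar
glacial till: 2200 kg/m³ × 9.81 m/s² × 390 m = 8.417×10^6 Pa = 84.17 bar
mudstone: 2380 kg/m³ × 9.81 m/s² × 5395 m = 1.260×10^8 Pa = 1260 bar
upper-mantle rock: 3340 kg/m³ × 9.81 m/s² × 43290 m = 1.418×10^9 Pa = 14184 bar
peridotite: 3200 kg/m³ × 9.81 m/s² × 5350 m = 1.679×10^8 Pa = 1679 bar
Total = 51.39 + 84.17 + 1260 + 14184 + 1679 = 17259 bar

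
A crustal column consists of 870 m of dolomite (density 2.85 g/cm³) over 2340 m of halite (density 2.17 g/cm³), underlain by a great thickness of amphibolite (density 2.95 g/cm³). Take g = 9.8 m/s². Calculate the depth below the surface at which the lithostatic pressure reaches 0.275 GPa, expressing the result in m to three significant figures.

10200 m

Pressure at base of upper layers: 2850×9.8×870 + 2170×9.8×2340 = 7.406×10^7 Pa = 0.07406 GPa
Remaining pressure to be supplied by amphibolite: 2.750×10^8 − 7.406×10^7 = 2.009×10^8 Pa
Additional depth in amphibolite = 2.009×10^8 Pa / (2950 kg/m³ × 9.8 m/s²) = 6950.5 m
Total depth = 3210 m + 6950.5 m = 10160 m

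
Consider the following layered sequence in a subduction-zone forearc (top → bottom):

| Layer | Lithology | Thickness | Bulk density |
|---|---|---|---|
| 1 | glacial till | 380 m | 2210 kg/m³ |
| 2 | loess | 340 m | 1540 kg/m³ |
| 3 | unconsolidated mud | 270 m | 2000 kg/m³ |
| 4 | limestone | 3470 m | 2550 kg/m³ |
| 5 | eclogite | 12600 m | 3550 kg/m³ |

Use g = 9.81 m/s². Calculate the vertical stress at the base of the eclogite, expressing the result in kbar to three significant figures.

glacial till: 2210 kg/m³ × 9.81 m/s² × 380 m = 8.238×10^6 Pa = 0.08238 kbar
loess: 1540 kg/m³ × 9.81 m/s² × 340 m = 5.137×10^6 Pa = 0.05137 kbar
unconsolidated mud: 2000 kg/m³ × 9.81 m/s² × 270 m = 5.297×10^6 Pa = 0.05297 kbar
limestone: 2550 kg/m³ × 9.81 m/s² × 3470 m = 8.680×10^7 Pa = 0.8680 kbar
eclogite: 3550 kg/m³ × 9.81 m/s² × 12600 m = 4.388×10^8 Pa = 4.388 kbar
Total = 0.08238 + 0.05137 + 0.05297 + 0.8680 + 4.388 = 5.4428 kbar

5.44 kbar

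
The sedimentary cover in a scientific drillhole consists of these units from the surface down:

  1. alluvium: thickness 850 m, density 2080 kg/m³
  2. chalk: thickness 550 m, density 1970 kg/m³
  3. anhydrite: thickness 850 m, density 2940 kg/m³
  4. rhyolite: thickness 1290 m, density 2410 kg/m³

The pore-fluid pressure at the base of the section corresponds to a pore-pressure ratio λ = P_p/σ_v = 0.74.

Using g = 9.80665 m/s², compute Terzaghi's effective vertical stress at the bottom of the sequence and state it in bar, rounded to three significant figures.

216 bar

Overburden (lithostatic) stress σ_v:
alluvium: 2080 kg/m³ × 9.80665 m/s² × 850 m = 1.734×10^7 Pa = 17.34 MPa
chalk: 1970 kg/m³ × 9.80665 m/s² × 550 m = 1.063×10^7 Pa = 10.63 MPa
anhydrite: 2940 kg/m³ × 9.80665 m/s² × 850 m = 2.451×10^7 Pa = 24.51 MPa
rhyolite: 2410 kg/m³ × 9.80665 m/s² × 1290 m = 3.049×10^7 Pa = 30.49 MPa
Total = 17.34 + 10.63 + 24.51 + 30.49 = 82.958 MPa
Pore pressure P_p = λ·σ_v = 0.74 × 82.96 MPa = 61.39 MPa
Effective stress σ' = σ_v − P_p = 82.96 − 61.39 = 21.569 MPa = 215.69 bar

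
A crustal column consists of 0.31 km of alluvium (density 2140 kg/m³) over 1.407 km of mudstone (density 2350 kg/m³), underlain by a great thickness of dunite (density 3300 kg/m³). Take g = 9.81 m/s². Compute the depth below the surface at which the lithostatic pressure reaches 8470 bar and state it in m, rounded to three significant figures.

26700 m

Pressure at base of upper layers: 2140×9.81×310 + 2350×9.81×1407 = 3.894×10^7 Pa = 389.4 bar
Remaining pressure to be supplied by dunite: 8.470×10^8 − 3.894×10^7 = 8.081×10^8 Pa
Additional depth in dunite = 8.081×10^8 Pa / (3300 kg/m³ × 9.81 m/s²) = 24961 m
Total depth = 1717 m + 24961 m = 26678 m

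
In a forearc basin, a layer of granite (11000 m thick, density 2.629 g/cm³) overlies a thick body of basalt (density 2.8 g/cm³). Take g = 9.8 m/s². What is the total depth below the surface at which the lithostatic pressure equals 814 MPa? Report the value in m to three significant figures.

Pressure at base of upper layers: 2629×9.8×11000 = 2.834×10^8 Pa = 283.4 MPa
Remaining pressure to be supplied by basalt: 8.140×10^8 − 2.834×10^8 = 5.306×10^8 Pa
Additional depth in basalt = 5.306×10^8 Pa / (2800 kg/m³ × 9.8 m/s²) = 19337 m
Total depth = 11000 m + 19337 m = 30337 m

30300 m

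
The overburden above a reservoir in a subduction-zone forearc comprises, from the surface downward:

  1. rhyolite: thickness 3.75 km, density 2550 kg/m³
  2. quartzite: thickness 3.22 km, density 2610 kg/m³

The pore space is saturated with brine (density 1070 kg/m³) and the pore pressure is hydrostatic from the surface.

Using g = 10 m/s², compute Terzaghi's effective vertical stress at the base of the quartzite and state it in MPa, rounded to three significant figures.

105 MPa

Overburden (lithostatic) stress σ_v:
rhyolite: 2550 kg/m³ × 10 m/s² × 3750 m = 9.562×10^7 Pa = 95.62 MPa
quartzite: 2610 kg/m³ × 10 m/s² × 3220 m = 8.404×10^7 Pa = 84.04 MPa
Total = 95.62 + 84.04 = 179.67 MPa
Pore pressure P_p = 1070 kg/m³ × 10 m/s² × 6970 m = 7.458×10^7 Pa = 74.58 MPa
Effective stress σ' = σ_v − P_p = 179.7 − 74.58 = 105.09 MPa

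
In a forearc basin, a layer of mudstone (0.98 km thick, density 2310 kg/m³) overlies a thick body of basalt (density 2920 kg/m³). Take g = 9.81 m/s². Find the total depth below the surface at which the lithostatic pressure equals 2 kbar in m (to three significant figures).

7190 m

Pressure at base of upper layers: 2310×9.81×980 = 2.221×10^7 Pa = 0.2221 kbar
Remaining pressure to be supplied by basalt: 2.000×10^8 − 2.221×10^7 = 1.778×10^8 Pa
Additional depth in basalt = 1.778×10^8 Pa / (2920 kg/m³ × 9.81 m/s²) = 6206.7 m
Total depth = 980 m + 6206.7 m = 7186.7 m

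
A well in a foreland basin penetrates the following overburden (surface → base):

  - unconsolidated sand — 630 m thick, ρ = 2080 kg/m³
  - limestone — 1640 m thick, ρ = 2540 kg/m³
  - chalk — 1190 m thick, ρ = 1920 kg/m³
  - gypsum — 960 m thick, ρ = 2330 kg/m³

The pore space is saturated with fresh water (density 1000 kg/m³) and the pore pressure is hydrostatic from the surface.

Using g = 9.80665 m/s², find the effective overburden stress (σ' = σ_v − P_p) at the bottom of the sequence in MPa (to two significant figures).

Overburden (lithostatic) stress σ_v:
unconsolidated sand: 2080 kg/m³ × 9.80665 m/s² × 630 m = 1.285×10^7 Pa = 12.85 MPa
limestone: 2540 kg/m³ × 9.80665 m/s² × 1640 m = 4.085×10^7 Pa = 40.85 MPa
chalk: 1920 kg/m³ × 9.80665 m/s² × 1190 m = 2.241×10^7 Pa = 22.41 MPa
gypsum: 2330 kg/m³ × 9.80665 m/s² × 960 m = 2.194×10^7 Pa = 21.94 MPa
Total = 12.85 + 40.85 + 22.41 + 21.94 = 98.043 MPa
Pore pressure P_p = 1000 kg/m³ × 9.80665 m/s² × 4420 m = 4.335×10^7 Pa = 43.35 MPa
Effective stress σ' = σ_v − P_p = 98.04 − 43.35 = 54.698 MPa

55 MPa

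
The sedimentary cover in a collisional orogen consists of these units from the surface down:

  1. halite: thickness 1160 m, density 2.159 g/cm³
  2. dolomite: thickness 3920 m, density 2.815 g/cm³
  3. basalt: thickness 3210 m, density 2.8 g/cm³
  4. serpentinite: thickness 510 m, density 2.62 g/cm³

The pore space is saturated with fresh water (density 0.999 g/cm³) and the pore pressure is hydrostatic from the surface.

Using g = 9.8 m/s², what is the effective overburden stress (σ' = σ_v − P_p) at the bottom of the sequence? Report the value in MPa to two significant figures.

Overburden (lithostatic) stress σ_v:
halite: 2159 kg/m³ × 9.8 m/s² × 1160 m = 2.454×10^7 Pa = 24.54 MPa
dolomite: 2815 kg/m³ × 9.8 m/s² × 3920 m = 1.081×10^8 Pa = 108.1 MPa
basalt: 2800 kg/m³ × 9.8 m/s² × 3210 m = 8.808×10^7 Pa = 88.08 MPa
serpentinite: 2620 kg/m³ × 9.8 m/s² × 510 m = 1.309×10^7 Pa = 13.09 MPa
Total = 24.54 + 108.1 + 88.08 + 13.09 = 233.86 MPa
Pore pressure P_p = 999 kg/m³ × 9.8 m/s² × 8800 m = 8.615×10^7 Pa = 86.15 MPa
Effective stress σ' = σ_v − P_p = 233.9 − 86.15 = 147.71 MPa

150 MPa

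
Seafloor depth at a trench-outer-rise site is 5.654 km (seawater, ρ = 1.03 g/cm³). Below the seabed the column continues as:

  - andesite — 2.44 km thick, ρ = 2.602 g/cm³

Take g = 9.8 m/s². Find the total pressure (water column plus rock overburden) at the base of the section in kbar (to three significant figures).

seawater: 1030 kg/m³ × 9.8 m/s² × 5654 m = 5.707×10^7 Pa = 0.5707 kbar
andesite: 2602 kg/m³ × 9.8 m/s² × 2440 m = 6.222×10^7 Pa = 0.6222 kbar
Total = 0.5707 + 0.6222 = 1.1929 kbar

1.19 kbar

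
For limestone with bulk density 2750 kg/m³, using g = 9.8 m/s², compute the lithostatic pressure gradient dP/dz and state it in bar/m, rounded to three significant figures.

dP/dz = ρg = 2750 kg/m³ × 9.8 m/s² = 26950 Pa/m
= 26950 Pa/m × (1 bar/m / 1.0000×10^5 Pa/m) = 0.26950 bar/m

0.270 bar/m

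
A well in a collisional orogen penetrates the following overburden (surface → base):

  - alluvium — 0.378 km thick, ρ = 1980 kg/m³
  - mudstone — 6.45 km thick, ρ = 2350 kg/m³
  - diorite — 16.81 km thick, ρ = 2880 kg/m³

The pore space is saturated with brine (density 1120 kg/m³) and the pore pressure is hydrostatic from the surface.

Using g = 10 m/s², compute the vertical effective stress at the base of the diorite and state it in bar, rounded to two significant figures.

Overburden (lithostatic) stress σ_v:
alluvium: 1980 kg/m³ × 10 m/s² × 378 m = 7.484×10^6 Pa = 7.484 MPa
mudstone: 2350 kg/m³ × 10 m/s² × 6450 m = 1.516×10^8 Pa = 151.6 MPa
diorite: 2880 kg/m³ × 10 m/s² × 16810 m = 4.841×10^8 Pa = 484.1 MPa
Total = 7.484 + 151.6 + 484.1 = 643.19 MPa
Pore pressure P_p = 1120 kg/m³ × 10 m/s² × 23638 m = 2.647×10^8 Pa = 264.7 MPa
Effective stress σ' = σ_v − P_p = 643.2 − 264.7 = 378.44 MPa = 3784.4 bar

3800 bar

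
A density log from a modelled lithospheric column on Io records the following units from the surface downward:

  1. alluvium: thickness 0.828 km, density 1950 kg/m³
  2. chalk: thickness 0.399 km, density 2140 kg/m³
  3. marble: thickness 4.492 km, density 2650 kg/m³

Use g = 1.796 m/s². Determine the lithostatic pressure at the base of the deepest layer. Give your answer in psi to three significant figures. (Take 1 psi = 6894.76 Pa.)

3740 psi

alluvium: 1950 kg/m³ × 1.796 m/s² × 828 m = 2.900×10^6 Pa = 420.6 psi
chalk: 2140 kg/m³ × 1.796 m/s² × 399 m = 1.534×10^6 Pa = 222.4 psi
marble: 2650 kg/m³ × 1.796 m/s² × 4492 m = 2.138×10^7 Pa = 3101 psi
Total = 420.6 + 222.4 + 3101 = 3743.8 psi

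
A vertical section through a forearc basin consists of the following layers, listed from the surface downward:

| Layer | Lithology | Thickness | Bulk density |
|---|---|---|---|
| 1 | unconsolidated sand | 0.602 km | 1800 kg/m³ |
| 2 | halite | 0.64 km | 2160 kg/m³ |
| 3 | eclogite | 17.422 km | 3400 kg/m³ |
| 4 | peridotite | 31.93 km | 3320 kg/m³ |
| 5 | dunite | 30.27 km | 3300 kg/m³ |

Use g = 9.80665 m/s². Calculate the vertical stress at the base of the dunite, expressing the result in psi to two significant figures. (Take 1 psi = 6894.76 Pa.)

380000 psi

unconsolidated sand: 1800 kg/m³ × 9.80665 m/s² × 602 m = 1.063×10^7 Pa = 1541 psi
halite: 2160 kg/m³ × 9.80665 m/s² × 640 m = 1.356×10^7 Pa = 1966 psi
eclogite: 3400 kg/m³ × 9.80665 m/s² × 17422 m = 5.809×10^8 Pa = 84252 psi
peridotite: 3320 kg/m³ × 9.80665 m/s² × 31930 m = 1.040×10^9 Pa = 1.508×10^5 psi
dunite: 3300 kg/m³ × 9.80665 m/s² × 30270 m = 9.796×10^8 Pa = 1.421×10^5 psi
Total = 1541 + 1966 + 84252 + 1.508×10^5 + 1.421×10^5 = 3.8062×10^5 psi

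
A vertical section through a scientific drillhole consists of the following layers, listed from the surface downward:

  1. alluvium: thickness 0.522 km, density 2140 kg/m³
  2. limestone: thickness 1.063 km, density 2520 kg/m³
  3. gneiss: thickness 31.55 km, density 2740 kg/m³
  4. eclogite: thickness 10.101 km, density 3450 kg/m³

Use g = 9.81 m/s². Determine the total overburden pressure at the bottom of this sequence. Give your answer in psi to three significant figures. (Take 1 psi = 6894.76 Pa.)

178000 psi

alluvium: 2140 kg/m³ × 9.81 m/s² × 522 m = 1.096×10^7 Pa = 1589 psi
limestone: 2520 kg/m³ × 9.81 m/s² × 1063 m = 2.628×10^7 Pa = 3811 psi
gneiss: 2740 kg/m³ × 9.81 m/s² × 31550 m = 8.480×10^8 Pa = 1.230×10^5 psi
eclogite: 3450 kg/m³ × 9.81 m/s² × 10101 m = 3.419×10^8 Pa = 49583 psi
Total = 1589 + 3811 + 1.230×10^5 + 49583 = 1.7798×10^5 psi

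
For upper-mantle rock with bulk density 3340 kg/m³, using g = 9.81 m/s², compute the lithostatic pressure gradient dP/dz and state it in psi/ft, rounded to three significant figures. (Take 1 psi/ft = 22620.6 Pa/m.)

dP/dz = ρg = 3340 kg/m³ × 9.81 m/s² = 32765 Pa/m
= 32765 Pa/m × (1 psi/ft / 22621 Pa/m) = 1.4485 psi/ft

1.45 psi/ft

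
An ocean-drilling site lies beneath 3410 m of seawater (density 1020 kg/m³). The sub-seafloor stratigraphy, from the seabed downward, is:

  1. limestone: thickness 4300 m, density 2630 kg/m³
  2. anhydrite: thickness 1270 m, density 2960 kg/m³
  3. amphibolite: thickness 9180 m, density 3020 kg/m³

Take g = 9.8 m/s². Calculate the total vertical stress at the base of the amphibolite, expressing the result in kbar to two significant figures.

4.5 kbar

seawater: 1020 kg/m³ × 9.8 m/s² × 3410 m = 3.409×10^7 Pa = 0.3409 kbar
limestone: 2630 kg/m³ × 9.8 m/s² × 4300 m = 1.108×10^8 Pa = 1.108 kbar
anhydrite: 2960 kg/m³ × 9.8 m/s² × 1270 m = 3.684×10^7 Pa = 0.3684 kbar
amphibolite: 3020 kg/m³ × 9.8 m/s² × 9180 m = 2.717×10^8 Pa = 2.717 kbar
Total = 0.3409 + 1.108 + 0.3684 + 2.717 = 4.5345 kbar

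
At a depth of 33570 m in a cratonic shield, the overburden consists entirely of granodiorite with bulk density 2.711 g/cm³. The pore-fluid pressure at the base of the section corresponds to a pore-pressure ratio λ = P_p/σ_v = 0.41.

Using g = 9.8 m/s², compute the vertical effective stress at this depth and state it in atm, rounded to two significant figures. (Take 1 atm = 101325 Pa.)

5200 atm

Overburden (lithostatic) stress σ_v:
granodiorite: 2711 kg/m³ × 9.8 m/s² × 33570 m = 8.919×10^8 Pa = 891.9 MPa
Pore pressure P_p = λ·σ_v = 0.41 × 891.9 MPa = 365.7 MPa
Effective stress σ' = σ_v − P_p = 891.9 − 365.7 = 526.21 MPa = 5193.3 atm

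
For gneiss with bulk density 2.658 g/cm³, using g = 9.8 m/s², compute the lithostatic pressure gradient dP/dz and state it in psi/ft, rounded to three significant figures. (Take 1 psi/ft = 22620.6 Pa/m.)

1.15 psi/ft

dP/dz = ρg = 2658 kg/m³ × 9.8 m/s² = 26048 Pa/m
= 26048 Pa/m × (1 psi/ft / 22621 Pa/m) = 1.1515 psi/ft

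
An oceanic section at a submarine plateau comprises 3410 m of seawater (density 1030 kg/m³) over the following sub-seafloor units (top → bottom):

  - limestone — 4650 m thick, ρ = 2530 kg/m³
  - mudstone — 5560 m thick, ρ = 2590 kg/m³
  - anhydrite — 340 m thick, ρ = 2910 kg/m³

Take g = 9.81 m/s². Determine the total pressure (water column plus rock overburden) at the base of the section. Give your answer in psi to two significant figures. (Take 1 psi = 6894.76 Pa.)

44000 psi

seawater: 1030 kg/m³ × 9.81 m/s² × 3410 m = 3.446×10^7 Pa = 4997 psi
limestone: 2530 kg/m³ × 9.81 m/s² × 4650 m = 1.154×10^8 Pa = 16739 psi
mudstone: 2590 kg/m³ × 9.81 m/s² × 5560 m = 1.413×10^8 Pa = 20489 psi
anhydrite: 2910 kg/m³ × 9.81 m/s² × 340 m = 9.706×10^6 Pa = 1408 psi
Total = 4997 + 16739 + 20489 + 1408 = 43633 psi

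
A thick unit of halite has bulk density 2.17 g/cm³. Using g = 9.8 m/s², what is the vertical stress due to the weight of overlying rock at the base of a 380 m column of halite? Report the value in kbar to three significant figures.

halite: 2170 kg/m³ × 9.8 m/s² × 380 m = 8.081×10^6 Pa = 0.08081 kbar

0.0808 kbar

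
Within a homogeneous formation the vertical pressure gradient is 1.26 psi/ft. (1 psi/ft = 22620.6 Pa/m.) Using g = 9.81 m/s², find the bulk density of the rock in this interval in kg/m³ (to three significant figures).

ρ = (dP/dz)/g = 1.26 psi/ft / 9.81 m/s² = 28502 Pa/m / 9.81 m/s² = 2905.4 kg/m³

2910 kg/m³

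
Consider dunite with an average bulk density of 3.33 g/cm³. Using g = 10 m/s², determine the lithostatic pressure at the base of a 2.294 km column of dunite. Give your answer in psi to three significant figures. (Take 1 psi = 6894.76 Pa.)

dunite: 3330 kg/m³ × 10 m/s² × 2294 m = 7.639×10^7 Pa = 11079 psi

11100 psi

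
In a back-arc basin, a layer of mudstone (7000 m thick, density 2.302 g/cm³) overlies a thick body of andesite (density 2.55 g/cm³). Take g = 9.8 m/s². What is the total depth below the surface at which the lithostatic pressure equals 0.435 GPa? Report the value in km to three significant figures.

Pressure at base of upper layers: 2302×9.8×7000 = 1.579×10^8 Pa = 0.1579 GPa
Remaining pressure to be supplied by andesite: 4.350×10^8 − 1.579×10^8 = 2.771×10^8 Pa
Additional depth in andesite = 2.771×10^8 Pa / (2550 kg/m³ × 9.8 m/s²) = 11088 m
Total depth = 7000 m + 11088 m = 18088 m
= 18.088 km

18.1 km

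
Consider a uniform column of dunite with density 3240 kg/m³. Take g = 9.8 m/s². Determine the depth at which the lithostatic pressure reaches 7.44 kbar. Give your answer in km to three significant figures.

23.4 km

h = P/(ρg) = 7.44 kbar / (3240 kg/m³ × 9.8 m/s²) = 7.440×10^8 Pa / 31752 Pa/m = 23432 m
= 23.432 km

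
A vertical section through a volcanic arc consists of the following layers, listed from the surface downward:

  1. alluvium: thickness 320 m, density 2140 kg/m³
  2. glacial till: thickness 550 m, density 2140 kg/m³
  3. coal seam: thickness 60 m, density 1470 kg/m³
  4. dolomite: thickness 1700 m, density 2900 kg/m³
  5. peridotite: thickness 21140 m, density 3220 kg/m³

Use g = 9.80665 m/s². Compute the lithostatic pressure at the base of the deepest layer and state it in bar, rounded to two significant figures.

7400 bar

alluvium: 2140 kg/m³ × 9.80665 m/s² × 320 m = 6.716×10^6 Pa = 67.16 bar
glacial till: 2140 kg/m³ × 9.80665 m/s² × 550 m = 1.154×10^7 Pa = 115.4 bar
coal seam: 1470 kg/m³ × 9.80665 m/s² × 60 m = 8.649×10^5 Pa = 8.649 bar
dolomite: 2900 kg/m³ × 9.80665 m/s² × 1700 m = 4.835×10^7 Pa = 483.5 bar
peridotite: 3220 kg/m³ × 9.80665 m/s² × 21140 m = 6.675×10^8 Pa = 6675 bar
Total = 67.16 + 115.4 + 8.649 + 483.5 + 6675 = 7350.2 bar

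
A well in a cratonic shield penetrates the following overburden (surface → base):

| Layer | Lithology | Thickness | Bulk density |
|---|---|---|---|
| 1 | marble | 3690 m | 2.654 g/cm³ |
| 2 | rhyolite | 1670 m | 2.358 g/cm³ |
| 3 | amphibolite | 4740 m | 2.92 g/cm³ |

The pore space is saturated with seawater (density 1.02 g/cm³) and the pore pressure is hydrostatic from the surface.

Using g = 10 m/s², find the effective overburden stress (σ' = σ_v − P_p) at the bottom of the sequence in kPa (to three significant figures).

173000 kPa

Overburden (lithostatic) stress σ_v:
marble: 2654 kg/m³ × 10 m/s² × 3690 m = 9.793×10^7 Pa = 97.93 MPa
rhyolite: 2358 kg/m³ × 10 m/s² × 1670 m = 3.938×10^7 Pa = 39.38 MPa
amphibolite: 2920 kg/m³ × 10 m/s² × 4740 m = 1.384×10^8 Pa = 138.4 MPa
Total = 97.93 + 39.38 + 138.4 = 275.72 MPa
Pore pressure P_p = 1020 kg/m³ × 10 m/s² × 10100 m = 1.030×10^8 Pa = 103.0 MPa
Effective stress σ' = σ_v − P_p = 275.7 − 103.0 = 172.70 MPa = 1.7270×10^5 kPa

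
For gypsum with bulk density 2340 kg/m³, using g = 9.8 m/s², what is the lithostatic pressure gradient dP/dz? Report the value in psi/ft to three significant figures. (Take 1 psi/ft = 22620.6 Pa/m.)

1.01 psi/ft

dP/dz = ρg = 2340 kg/m³ × 9.8 m/s² = 22932 Pa/m
= 22932 Pa/m × (1 psi/ft / 22621 Pa/m) = 1.0138 psi/ft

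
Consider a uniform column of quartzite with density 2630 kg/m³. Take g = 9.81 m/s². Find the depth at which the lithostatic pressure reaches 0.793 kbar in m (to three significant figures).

3070 m

h = P/(ρg) = 0.793 kbar / (2630 kg/m³ × 9.81 m/s²) = 7.930×10^7 Pa / 25800 Pa/m = 3073.6 m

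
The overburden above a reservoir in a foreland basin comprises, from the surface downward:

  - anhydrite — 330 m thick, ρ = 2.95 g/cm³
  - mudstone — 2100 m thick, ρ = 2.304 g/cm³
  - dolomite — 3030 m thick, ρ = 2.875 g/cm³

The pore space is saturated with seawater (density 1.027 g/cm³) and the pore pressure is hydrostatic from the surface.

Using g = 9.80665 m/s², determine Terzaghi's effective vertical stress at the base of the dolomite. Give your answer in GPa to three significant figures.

0.0874 GPa

Overburden (lithostatic) stress σ_v:
anhydrite: 2950 kg/m³ × 9.80665 m/s² × 330 m = 9.547×10^6 Pa = 9.547 MPa
mudstone: 2304 kg/m³ × 9.80665 m/s² × 2100 m = 4.745×10^7 Pa = 47.45 MPa
dolomite: 2875 kg/m³ × 9.80665 m/s² × 3030 m = 8.543×10^7 Pa = 85.43 MPa
Total = 9.547 + 47.45 + 85.43 = 142.42 MPa
Pore pressure P_p = 1027 kg/m³ × 9.80665 m/s² × 5460 m = 5.499×10^7 Pa = 54.99 MPa
Effective stress σ' = σ_v − P_p = 142.4 − 54.99 = 87.433 MPa = 0.087433 GPa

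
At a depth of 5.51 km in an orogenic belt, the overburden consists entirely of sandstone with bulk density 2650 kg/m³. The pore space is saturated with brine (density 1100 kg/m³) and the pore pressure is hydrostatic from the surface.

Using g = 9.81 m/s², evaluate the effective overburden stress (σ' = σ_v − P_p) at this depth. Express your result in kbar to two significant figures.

0.84 kbar

Overburden (lithostatic) stress σ_v:
sandstone: 2650 kg/m³ × 9.81 m/s² × 5510 m = 1.432×10^8 Pa = 143.2 MPa
Pore pressure P_p = 1100 kg/m³ × 9.81 m/s² × 5510 m = 5.946×10^7 Pa = 59.46 MPa
Effective stress σ' = σ_v − P_p = 143.2 − 59.46 = 83.782 MPa = 0.83782 kbar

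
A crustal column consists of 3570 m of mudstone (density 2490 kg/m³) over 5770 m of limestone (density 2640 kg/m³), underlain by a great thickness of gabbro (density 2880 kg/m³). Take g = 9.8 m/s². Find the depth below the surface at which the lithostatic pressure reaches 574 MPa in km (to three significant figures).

Pressure at base of upper layers: 2490×9.8×3570 + 2640×9.8×5770 = 2.364×10^8 Pa = 236.4 MPa
Remaining pressure to be supplied by gabbro: 5.740×10^8 − 2.364×10^8 = 3.376×10^8 Pa
Additional depth in gabbro = 3.376×10^8 Pa / (2880 kg/m³ × 9.8 m/s²) = 11962 m
Total depth = 9340 m + 11962 m = 21302 m
= 21.302 km

21.3 km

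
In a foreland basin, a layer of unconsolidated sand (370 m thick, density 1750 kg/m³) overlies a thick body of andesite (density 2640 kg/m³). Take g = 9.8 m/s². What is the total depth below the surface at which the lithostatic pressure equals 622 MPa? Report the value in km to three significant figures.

24.2 km

Pressure at base of upper layers: 1750×9.8×370 = 6.346×10^6 Pa = 6.346 MPa
Remaining pressure to be supplied by andesite: 6.220×10^8 − 6.346×10^6 = 6.157×10^8 Pa
Additional depth in andesite = 6.157×10^8 Pa / (2640 kg/m³ × 9.8 m/s²) = 23796 m
Total depth = 370 m + 23796 m = 24166 m
= 24.166 km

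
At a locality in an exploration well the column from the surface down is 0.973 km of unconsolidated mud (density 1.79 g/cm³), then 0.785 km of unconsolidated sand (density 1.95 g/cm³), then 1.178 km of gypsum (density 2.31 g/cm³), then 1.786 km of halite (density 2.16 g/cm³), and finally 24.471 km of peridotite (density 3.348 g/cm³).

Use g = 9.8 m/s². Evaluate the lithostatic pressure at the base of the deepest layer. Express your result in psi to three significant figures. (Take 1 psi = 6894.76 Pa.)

130000 psi

unconsolidated mud: 1790 kg/m³ × 9.8 m/s² × 973 m = 1.707×10^7 Pa = 2476 psi
unconsolidated sand: 1950 kg/m³ × 9.8 m/s² × 785 m = 1.500×10^7 Pa = 2176 psi
gypsum: 2310 kg/m³ × 9.8 m/s² × 1178 m = 2.667×10^7 Pa = 3868 psi
halite: 2160 kg/m³ × 9.8 m/s² × 1786 m = 3.781×10^7 Pa = 5483 psi
peridotite: 3348 kg/m³ × 9.8 m/s² × 24471 m = 8.029×10^8 Pa = 1.165×10^5 psi
Total = 2476 + 2176 + 3868 + 5483 + 1.165×10^5 = 1.3045×10^5 psi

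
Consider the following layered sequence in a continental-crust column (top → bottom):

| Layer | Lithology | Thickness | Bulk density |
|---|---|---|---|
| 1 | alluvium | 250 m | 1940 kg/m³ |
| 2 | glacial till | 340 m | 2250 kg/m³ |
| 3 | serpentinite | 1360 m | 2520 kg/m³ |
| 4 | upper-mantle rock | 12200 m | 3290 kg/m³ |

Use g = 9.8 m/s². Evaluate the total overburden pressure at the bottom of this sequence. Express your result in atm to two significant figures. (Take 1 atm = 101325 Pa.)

alluvium: 1940 kg/m³ × 9.8 m/s² × 250 m = 4.753×10^6 Pa = 46.91 atm
glacial till: 2250 kg/m³ × 9.8 m/s² × 340 m = 7.497×10^6 Pa = 73.99 atm
serpentinite: 2520 kg/m³ × 9.8 m/s² × 1360 m = 3.359×10^7 Pa = 331.5 atm
upper-mantle rock: 3290 kg/m³ × 9.8 m/s² × 12200 m = 3.934×10^8 Pa = 3882 atm
Total = 46.91 + 73.99 + 331.5 + 3882 = 4334.5 atm

4300 atm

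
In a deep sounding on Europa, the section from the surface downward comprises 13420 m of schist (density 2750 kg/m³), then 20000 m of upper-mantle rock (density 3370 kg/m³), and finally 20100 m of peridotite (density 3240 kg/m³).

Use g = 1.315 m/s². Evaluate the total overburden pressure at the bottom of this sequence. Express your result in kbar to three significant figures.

2.23 kbar

schist: 2750 kg/m³ × 1.315 m/s² × 13420 m = 4.853×10^7 Pa = 0.4853 kbar
upper-mantle rock: 3370 kg/m³ × 1.315 m/s² × 20000 m = 8.863×10^7 Pa = 0.8863 kbar
peridotite: 3240 kg/m³ × 1.315 m/s² × 20100 m = 8.564×10^7 Pa = 0.8564 kbar
Total = 0.4853 + 0.8863 + 0.8564 = 2.2280 kbar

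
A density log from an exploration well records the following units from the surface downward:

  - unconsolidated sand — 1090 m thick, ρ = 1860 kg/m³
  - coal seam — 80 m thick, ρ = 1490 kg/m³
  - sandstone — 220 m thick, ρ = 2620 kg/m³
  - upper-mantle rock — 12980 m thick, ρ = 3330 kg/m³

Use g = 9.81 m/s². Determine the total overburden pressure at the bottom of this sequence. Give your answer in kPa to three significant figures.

451000 kPa

unconsolidated sand: 1860 kg/m³ × 9.81 m/s² × 1090 m = 1.989×10^7 Pa = 19889 kPa
coal seam: 1490 kg/m³ × 9.81 m/s² × 80 m = 1.169×10^6 Pa = 1169 kPa
sandstone: 2620 kg/m³ × 9.81 m/s² × 220 m = 5.654×10^6 Pa = 5654 kPa
upper-mantle rock: 3330 kg/m³ × 9.81 m/s² × 12980 m = 4.240×10^8 Pa = 4.240×10^5 kPa
Total = 19889 + 1169 + 5654 + 4.240×10^5 = 4.5073×10^5 kPa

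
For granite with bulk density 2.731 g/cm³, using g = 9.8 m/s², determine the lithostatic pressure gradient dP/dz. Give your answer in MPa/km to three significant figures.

dP/dz = ρg = 2731 kg/m³ × 9.8 m/s² = 26764 Pa/m
= 26764 Pa/m × (1 MPa/km / 1000.0 Pa/m) = 26.764 MPa/km

26.8 MPa/km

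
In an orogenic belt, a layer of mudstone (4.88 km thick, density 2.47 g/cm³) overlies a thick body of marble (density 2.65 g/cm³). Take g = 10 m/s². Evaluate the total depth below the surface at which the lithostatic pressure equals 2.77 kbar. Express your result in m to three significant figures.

10800 m

Pressure at base of upper layers: 2470×10×4880 = 1.205×10^8 Pa = 1.205 kbar
Remaining pressure to be supplied by marble: 2.770×10^8 − 1.205×10^8 = 1.565×10^8 Pa
Additional depth in marble = 1.565×10^8 Pa / (2650 kg/m³ × 10 m/s²) = 5904.3 m
Total depth = 4880 m + 5904.3 m = 10784 m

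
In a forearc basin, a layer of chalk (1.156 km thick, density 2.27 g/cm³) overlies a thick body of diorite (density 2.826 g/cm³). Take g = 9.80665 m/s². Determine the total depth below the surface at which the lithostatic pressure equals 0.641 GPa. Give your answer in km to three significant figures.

Pressure at base of upper layers: 2270×9.80665×1156 = 2.573×10^7 Pa = 0.02573 GPa
Remaining pressure to be supplied by diorite: 6.410×10^8 − 2.573×10^7 = 6.153×10^8 Pa
Additional depth in diorite = 6.153×10^8 Pa / (2826 kg/m³ × 9.80665 m/s²) = 22201 m
Total depth = 1156 m + 22201 m = 23357 m
= 23.357 km

23.4 km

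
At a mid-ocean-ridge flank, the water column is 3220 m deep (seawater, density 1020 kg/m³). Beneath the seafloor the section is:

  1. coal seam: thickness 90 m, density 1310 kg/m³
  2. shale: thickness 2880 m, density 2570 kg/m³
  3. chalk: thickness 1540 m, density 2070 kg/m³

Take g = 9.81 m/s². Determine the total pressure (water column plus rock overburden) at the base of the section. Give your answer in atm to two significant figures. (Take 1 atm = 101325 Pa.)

1400 atm

seawater: 1020 kg/m³ × 9.81 m/s² × 3220 m = 3.222×10^7 Pa = 318.0 atm
coal seam: 1310 kg/m³ × 9.81 m/s² × 90 m = 1.157×10^6 Pa = 11.41 atm
shale: 2570 kg/m³ × 9.81 m/s² × 2880 m = 7.261×10^7 Pa = 716.6 atm
chalk: 2070 kg/m³ × 9.81 m/s² × 1540 m = 3.127×10^7 Pa = 308.6 atm
Total = 318.0 + 11.41 + 716.6 + 308.6 = 1354.6 atm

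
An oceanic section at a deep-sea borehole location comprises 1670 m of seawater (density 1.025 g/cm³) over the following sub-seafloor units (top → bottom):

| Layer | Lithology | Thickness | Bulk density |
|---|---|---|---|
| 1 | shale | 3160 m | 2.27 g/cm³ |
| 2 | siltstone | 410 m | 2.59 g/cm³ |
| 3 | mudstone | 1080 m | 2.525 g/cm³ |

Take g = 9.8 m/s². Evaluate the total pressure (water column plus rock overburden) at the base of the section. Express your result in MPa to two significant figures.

120 MPa

seawater: 1025 kg/m³ × 9.8 m/s² × 1670 m = 1.678×10^7 Pa = 16.78 MPa
shale: 2270 kg/m³ × 9.8 m/s² × 3160 m = 7.030×10^7 Pa = 70.30 MPa
siltstone: 2590 kg/m³ × 9.8 m/s² × 410 m = 1.041×10^7 Pa = 10.41 MPa
mudstone: 2525 kg/m³ × 9.8 m/s² × 1080 m = 2.672×10^7 Pa = 26.72 MPa
Total = 16.78 + 70.30 + 10.41 + 26.72 = 124.20 MPa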